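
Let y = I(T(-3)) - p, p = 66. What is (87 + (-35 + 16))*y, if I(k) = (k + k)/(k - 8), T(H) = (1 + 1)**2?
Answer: -4624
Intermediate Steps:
T(H) = 4 (T(H) = 2**2 = 4)
I(k) = 2*k/(-8 + k) (I(k) = (2*k)/(-8 + k) = 2*k/(-8 + k))
y = -68 (y = 2*4/(-8 + 4) - 1*66 = 2*4/(-4) - 66 = 2*4*(-1/4) - 66 = -2 - 66 = -68)
(87 + (-35 + 16))*y = (87 + (-35 + 16))*(-68) = (87 - 19)*(-68) = 68*(-68) = -4624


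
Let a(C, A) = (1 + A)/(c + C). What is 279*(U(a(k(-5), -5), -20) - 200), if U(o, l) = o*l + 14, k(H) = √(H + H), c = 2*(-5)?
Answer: -593154/11 - 2232*I*√10/11 ≈ -53923.0 - 641.66*I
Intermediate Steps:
c = -10
k(H) = √2*√H (k(H) = √(2*H) = √2*√H)
a(C, A) = (1 + A)/(-10 + C)
U(o, l) = 14 + l*o (U(o, l) = l*o + 14 = 14 + l*o)
279*(U(a(k(-5), -5), -20) - 200) = 279*((14 - 20*(1 - 5)/(-10 + √2*√(-5))) - 200) = 279*((14 - 20*(-4)/(-10 + √2*(I*√5))) - 200) = 279*((14 - 20*(-4)/(-10 + I*√10)) - 200) = 279*((14 - (-80)/(-10 + I*√10)) - 200) = 279*((14 + 80/(-10 + I*√10)) - 200) = 279*(-186 + 80/(-10 + I*√10)) = -51894 + 22320/(-10 + I*√10)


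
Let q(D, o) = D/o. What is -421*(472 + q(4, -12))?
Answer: -595715/3 ≈ -1.9857e+5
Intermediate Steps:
-421*(472 + q(4, -12)) = -421*(472 + 4/(-12)) = -421*(472 + 4*(-1/12)) = -421*(472 - ⅓) = -421*1415/3 = -595715/3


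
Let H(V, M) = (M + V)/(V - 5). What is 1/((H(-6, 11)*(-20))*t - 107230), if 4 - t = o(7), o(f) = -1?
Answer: -11/1179030 ≈ -9.3297e-6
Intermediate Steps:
t = 5 (t = 4 - 1*(-1) = 4 + 1 = 5)
H(V, M) = (M + V)/(-5 + V)
1/((H(-6, 11)*(-20))*t - 107230) = 1/((((11 - 6)/(-5 - 6))*(-20))*5 - 107230) = 1/(((5/(-11))*(-20))*5 - 107230) = 1/((-1/11*5*(-20))*5 - 107230) = 1/(-5/11*(-20)*5 - 107230) = 1/((100/11)*5 - 107230) = 1/(500/11 - 107230) = 1/(-1179030/11) = -11/1179030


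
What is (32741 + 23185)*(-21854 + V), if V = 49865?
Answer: 1566543186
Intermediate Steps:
(32741 + 23185)*(-21854 + V) = (32741 + 23185)*(-21854 + 49865) = 55926*28011 = 1566543186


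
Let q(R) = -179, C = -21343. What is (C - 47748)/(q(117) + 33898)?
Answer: -69091/33719 ≈ -2.0490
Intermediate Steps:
(C - 47748)/(q(117) + 33898) = (-21343 - 47748)/(-179 + 33898) = -69091/33719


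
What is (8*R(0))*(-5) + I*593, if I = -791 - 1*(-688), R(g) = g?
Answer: -61079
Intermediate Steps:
I = -103 (I = -791 + 688 = -103)
(8*R(0))*(-5) + I*593 = (8*0)*(-5) - 103*593 = 0*(-5) - 61079 = 0 - 61079 = -61079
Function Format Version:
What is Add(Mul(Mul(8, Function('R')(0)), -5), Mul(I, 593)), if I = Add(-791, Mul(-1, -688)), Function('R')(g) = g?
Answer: -61079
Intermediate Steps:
I = -103 (I = Add(-791, 688) = -103)
Add(Mul(Mul(8, Function('R')(0)), -5), Mul(I, 593)) = Add(Mul(Mul(8, 0), -5), Mul(-103, 593)) = Add(Mul(0, -5), -61079) = Add(0, -61079) = -61079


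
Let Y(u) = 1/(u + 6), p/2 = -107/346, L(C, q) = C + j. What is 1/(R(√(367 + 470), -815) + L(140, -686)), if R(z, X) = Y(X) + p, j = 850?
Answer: 139957/138470694 ≈ 0.0010107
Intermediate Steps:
L(C, q) = 850 + C (L(C, q) = C + 850 = 850 + C)
p = -107/173 (p = 2*(-107/346) = -107/173 ≈ -0.61850)
Y(u) = 1/(6 + u)
R(z, X) = -107/173 + 1/(6 + X) (R(z, X) = 1/(6 + X) - 107/173 = -107/173 + 1/(6 + X))
1/(R(√(367 + 470), -815) + L(140, -686)) = 1/((-469 - 107*(-815))/(173*(6 - 815)) + (850 + 140)) = 1/((1/173)*(-469 + 87205)/(-809) + 990) = 1/((1/173)*(-1/809)*86736 + 990) = 1/(-86736/139957 + 990) = 1/(138470694/139957) = 139957/138470694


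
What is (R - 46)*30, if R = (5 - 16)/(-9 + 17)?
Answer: -5685/4 ≈ -1421.3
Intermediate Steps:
R = -11/8 ≈ -1.3750
(R - 46)*30 = (-11/8 - 46)*30 = -379/8*30 = -5685/4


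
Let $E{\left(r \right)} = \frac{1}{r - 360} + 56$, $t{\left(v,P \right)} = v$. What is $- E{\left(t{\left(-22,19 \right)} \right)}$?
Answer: $- \frac{21391}{382} \approx -55.997$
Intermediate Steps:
$E{\left(r \right)} = 56 + \frac{1}{-360 + r}$ ($E{\left(r \right)} = \frac{1}{-360 + r} + 56 = 56 + \frac{1}{-360 + r}$)
$- E{\left(t{\left(-22,19 \right)} \right)} = - \frac{-20159 + 56 \left(-22\right)}{-360 - 22} = - \frac{-20159 - 1232}{-382} = - \frac{\left(-1\right) \left(-21391\right)}{382} = \left(-1\right) \frac{21391}{382} = - \frac{21391}{382}$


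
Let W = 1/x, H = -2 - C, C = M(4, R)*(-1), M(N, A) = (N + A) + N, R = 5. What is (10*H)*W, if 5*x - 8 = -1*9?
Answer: -550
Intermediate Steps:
M(N, A) = A + 2*N (M(N, A) = (A + N) + N = A + 2*N)
C = -13 (C = (5 + 2*4)*(-1) = (5 + 8)*(-1) = 13*(-1) = -13)
H = 11 (H = -2 - 1*(-13) = -2 + 13 = 11)
x = -1/5 (x = 8/5 + (-1*9)/5 = 8/5 + (1/5)*(-9) = 8/5 - 9/5 = -1/5 ≈ -0.20000)
W = -5 (W = 1/(-1/5) = -5)
(10*H)*W = (10*11)*(-5) = 110*(-5) = -550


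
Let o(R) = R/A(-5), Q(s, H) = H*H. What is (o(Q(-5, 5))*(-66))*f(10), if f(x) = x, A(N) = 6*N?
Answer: 550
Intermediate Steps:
Q(s, H) = H²
o(R) = -R/30 (o(R) = R/((6*(-5))) = R/(-30) = R*(-1/30) = -R/30)
(o(Q(-5, 5))*(-66))*f(10) = (-1/30*5²*(-66))*10 = (-1/30*25*(-66))*10 = -⅚*(-66)*10 = 55*10 = 550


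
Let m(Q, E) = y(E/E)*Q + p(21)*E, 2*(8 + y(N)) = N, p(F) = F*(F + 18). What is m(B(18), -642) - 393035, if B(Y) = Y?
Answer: -918968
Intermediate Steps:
p(F) = F*(18 + F)
y(N) = -8 + N/2
m(Q, E) = 819*E - 15*Q/2 (m(Q, E) = (-8 + (E/E)/2)*Q + (21*(18 + 21))*E = (-8 + (1/2)*1)*Q + (21*39)*E = (-8 + 1/2)*Q + 819*E = -15*Q/2 + 819*E = 819*E - 15*Q/2)
m(B(18), -642) - 393035 = (819*(-642) - 15/2*18) - 393035 = (-525798 - 135) - 393035 = -525933 - 393035 = -918968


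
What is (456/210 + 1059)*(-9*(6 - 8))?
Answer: 668538/35 ≈ 19101.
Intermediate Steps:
(456/210 + 1059)*(-9*(6 - 8)) = (456*(1/210) + 1059)*(-9*(-2)) = (76/35 + 1059)*18 = (37141/35)*18 = 668538/35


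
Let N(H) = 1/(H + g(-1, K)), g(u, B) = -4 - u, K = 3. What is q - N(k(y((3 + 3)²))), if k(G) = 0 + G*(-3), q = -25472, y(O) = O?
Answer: -2827391/111 ≈ -25472.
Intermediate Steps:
k(G) = -3*G (k(G) = 0 - 3*G = -3*G)
N(H) = 1/(-3 + H) (N(H) = 1/(H + (-4 - 1*(-1))) = 1/(H + (-4 + 1)) = 1/(H - 3) = 1/(-3 + H))
q - N(k(y((3 + 3)²))) = -25472 - 1/(-3 - 3*(3 + 3)²) = -25472 - 1/(-3 - 3*6²) = -25472 - 1/(-3 - 3*36) = -25472 - 1/(-3 - 108) = -25472 - 1/(-111) = -25472 - 1*(-1/111) = -25472 + 1/111 = -2827391/111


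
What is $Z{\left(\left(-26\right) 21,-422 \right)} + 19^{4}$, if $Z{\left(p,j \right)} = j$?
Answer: $129899$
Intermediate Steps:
$Z{\left(\left(-26\right) 21,-422 \right)} + 19^{4} = -422 + 19^{4} = -422 + 130321 = 129899$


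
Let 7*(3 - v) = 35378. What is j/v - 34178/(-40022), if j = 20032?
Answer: -314543813/101075561 ≈ -3.1120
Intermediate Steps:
v = -5051 (v = 3 - 1/7*35378 = 3 - 5054 = -5051)
j/v - 34178/(-40022) = 20032/(-5051) - 34178/(-40022) = 20032*(-1/5051) - 34178*(-1/40022) = -20032/5051 + 17089/20011 = -314543813/101075561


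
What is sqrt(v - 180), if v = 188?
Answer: 2*sqrt(2) ≈ 2.8284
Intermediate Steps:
sqrt(v - 180) = sqrt(188 - 180) = sqrt(8) = 2*sqrt(2)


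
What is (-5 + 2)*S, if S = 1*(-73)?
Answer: 219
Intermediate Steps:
S = -73
(-5 + 2)*S = (-5 + 2)*(-73) = -3*(-73) = 219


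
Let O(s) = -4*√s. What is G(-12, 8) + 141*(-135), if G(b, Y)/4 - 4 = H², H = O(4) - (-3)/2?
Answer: -18850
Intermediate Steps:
H = -13/2 (H = -4*√4 - (-3)/2 = -4*2 - (-3)/2 = -8 - 1*(-3/2) = -8 + 3/2 = -13/2 ≈ -6.5000)
G(b, Y) = 185 (G(b, Y) = 16 + 4*(-13/2)² = 16 + 4*(169/4) = 16 + 169 = 185)
G(-12, 8) + 141*(-135) = 185 + 141*(-135) = 185 - 19035 = -18850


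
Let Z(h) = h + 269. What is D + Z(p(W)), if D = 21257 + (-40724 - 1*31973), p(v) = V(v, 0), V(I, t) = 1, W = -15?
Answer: -51170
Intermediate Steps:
p(v) = 1
Z(h) = 269 + h
D = -51440 (D = 21257 + (-40724 - 31973) = 21257 - 72697 = -51440)
D + Z(p(W)) = -51440 + (269 + 1) = -51440 + 270 = -51170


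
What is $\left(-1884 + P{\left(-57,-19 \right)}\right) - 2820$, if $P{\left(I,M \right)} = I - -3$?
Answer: $-4758$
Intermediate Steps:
$P{\left(I,M \right)} = 3 + I$ ($P{\left(I,M \right)} = I + 3 = 3 + I$)
$\left(-1884 + P{\left(-57,-19 \right)}\right) - 2820 = \left(-1884 + \left(3 - 57\right)\right) - 2820 = \left(-1884 - 54\right) - 2820 = -1938 - 2820 = -4758$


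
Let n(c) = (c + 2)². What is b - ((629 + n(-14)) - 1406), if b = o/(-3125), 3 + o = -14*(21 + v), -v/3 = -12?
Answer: 1978926/3125 ≈ 633.26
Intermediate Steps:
v = 36 (v = -3*(-12) = 36)
n(c) = (2 + c)²
o = -801 (o = -3 - 14*(21 + 36) = -3 - 14*57 = -3 - 798 = -801)
b = 801/3125 (b = -801/(-3125) = -801*(-1/3125) = 801/3125 ≈ 0.25632)
b - ((629 + n(-14)) - 1406) = 801/3125 - ((629 + (2 - 14)²) - 1406) = 801/3125 - ((629 + (-12)²) - 1406) = 801/3125 - ((629 + 144) - 1406) = 801/3125 - (773 - 1406) = 801/3125 - 1*(-633) = 801/3125 + 633 = 1978926/3125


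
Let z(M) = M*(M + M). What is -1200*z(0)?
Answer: 0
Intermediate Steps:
z(M) = 2*M² (z(M) = M*(2*M) = 2*M²)
-1200*z(0) = -2400*0² = -2400*0 = -1200*0 = 0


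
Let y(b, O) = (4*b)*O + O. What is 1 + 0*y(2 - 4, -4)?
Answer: 1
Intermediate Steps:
y(b, O) = O + 4*O*b (y(b, O) = 4*O*b + O = O + 4*O*b)
1 + 0*y(2 - 4, -4) = 1 + 0*(-4*(1 + 4*(2 - 4))) = 1 + 0*(-4*(1 + 4*(-2))) = 1 + 0*(-4*(1 - 8)) = 1 + 0*(-4*(-7)) = 1 + 0*28 = 1 + 0 = 1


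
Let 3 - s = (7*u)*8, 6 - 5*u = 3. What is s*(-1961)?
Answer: 300033/5 ≈ 60007.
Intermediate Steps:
u = 3/5 (u = 6/5 - 1/5*3 = 6/5 - 3/5 = 3/5 ≈ 0.60000)
s = -153/5 (s = 3 - 7*(3/5)*8 = 3 - 21*8/5 = 3 - 1*168/5 = 3 - 168/5 = -153/5 ≈ -30.600)
s*(-1961) = -153/5*(-1961) = 300033/5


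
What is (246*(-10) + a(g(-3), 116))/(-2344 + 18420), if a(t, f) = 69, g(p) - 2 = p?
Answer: -2391/16076 ≈ -0.14873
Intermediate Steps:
g(p) = 2 + p
(246*(-10) + a(g(-3), 116))/(-2344 + 18420) = (246*(-10) + 69)/(-2344 + 18420) = (-2460 + 69)/16076 = -2391*1/16076 = -2391/16076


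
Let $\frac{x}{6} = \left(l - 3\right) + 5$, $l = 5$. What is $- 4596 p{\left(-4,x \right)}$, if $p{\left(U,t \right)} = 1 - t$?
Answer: $188436$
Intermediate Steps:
$x = 42$ ($x = 6 \left(\left(5 - 3\right) + 5\right) = 6 \left(2 + 5\right) = 6 \cdot 7 = 42$)
$- 4596 p{\left(-4,x \right)} = - 4596 \left(1 - 42\right) = \left(-4596\right) \left(-41\right) = 188436$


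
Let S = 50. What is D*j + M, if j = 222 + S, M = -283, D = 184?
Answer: 49765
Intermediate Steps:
j = 272 (j = 222 + 50 = 272)
D*j + M = 184*272 - 283 = 50048 - 283 = 49765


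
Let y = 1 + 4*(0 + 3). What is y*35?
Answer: 455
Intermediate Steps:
y = 13 (y = 1 + 4*3 = 1 + 12 = 13)
y*35 = 13*35 = 455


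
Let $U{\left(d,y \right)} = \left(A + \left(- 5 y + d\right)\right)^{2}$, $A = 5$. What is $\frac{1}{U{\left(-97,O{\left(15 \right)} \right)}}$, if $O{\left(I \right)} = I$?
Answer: $\frac{1}{27889} \approx 3.5856 \cdot 10^{-5}$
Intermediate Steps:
$U{\left(d,y \right)} = \left(5 + d - 5 y\right)^{2}$ ($U{\left(d,y \right)} = \left(5 + \left(- 5 y + d\right)\right)^{2} = \left(5 + \left(d - 5 y\right)\right)^{2} = \left(5 + d - 5 y\right)^{2}$)
$\frac{1}{U{\left(-97,O{\left(15 \right)} \right)}} = \frac{1}{\left(5 - 97 - 75\right)^{2}} = \frac{1}{\left(-167\right)^{2}} = \frac{1}{27889}$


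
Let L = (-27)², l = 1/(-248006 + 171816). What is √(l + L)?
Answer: 11*√34973419510/76190 ≈ 27.000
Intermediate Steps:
l = -1/76190 (l = 1/(-76190) = -1/76190 ≈ -1.3125e-5)
L = 729
√(l + L) = √(-1/76190 + 729) = √(55542509/76190) = 11*√34973419510/76190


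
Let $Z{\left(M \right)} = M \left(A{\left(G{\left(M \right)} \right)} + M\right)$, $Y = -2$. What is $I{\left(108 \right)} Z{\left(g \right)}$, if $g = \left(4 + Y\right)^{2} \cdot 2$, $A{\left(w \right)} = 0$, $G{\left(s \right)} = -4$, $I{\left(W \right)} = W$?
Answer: $6912$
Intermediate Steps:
$g = 8$ ($g = \left(4 - 2\right)^{2} \cdot 2 = 2^{2} \cdot 2 = 4 \cdot 2 = 8$)
$Z{\left(M \right)} = M^{2}$ ($Z{\left(M \right)} = M \left(0 + M\right) = M M = M^{2}$)
$I{\left(108 \right)} Z{\left(g \right)} = 108 \cdot 8^{2} = 108 \cdot 64 = 6912$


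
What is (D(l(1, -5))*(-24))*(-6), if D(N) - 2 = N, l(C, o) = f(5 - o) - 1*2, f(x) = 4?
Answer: 576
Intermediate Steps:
l(C, o) = 2 (l(C, o) = 4 - 1*2 = 4 - 2 = 2)
D(N) = 2 + N
(D(l(1, -5))*(-24))*(-6) = ((2 + 2)*(-24))*(-6) = (4*(-24))*(-6) = -96*(-6) = 576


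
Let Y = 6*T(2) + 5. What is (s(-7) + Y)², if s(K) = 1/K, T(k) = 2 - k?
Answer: 1156/49 ≈ 23.592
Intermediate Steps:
Y = 5 (Y = 6*(2 - 1*2) + 5 = 6*(2 - 2) + 5 = 6*0 + 5 = 0 + 5 = 5)
(s(-7) + Y)² = (1/(-7) + 5)² = (-⅐ + 5)² = (34/7)² = 1156/49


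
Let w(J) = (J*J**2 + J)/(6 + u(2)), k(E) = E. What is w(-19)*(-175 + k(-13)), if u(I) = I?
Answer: 161633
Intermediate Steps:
w(J) = J/8 + J**3/8 (w(J) = (J*J**2 + J)/(6 + 2) = (J**3 + J)/8 = (J + J**3)*(1/8) = J/8 + J**3/8)
w(-19)*(-175 + k(-13)) = ((1/8)*(-19)*(1 + (-19)**2))*(-175 - 13) = ((1/8)*(-19)*(1 + 361))*(-188) = ((1/8)*(-19)*362)*(-188) = -3439/4*(-188) = 161633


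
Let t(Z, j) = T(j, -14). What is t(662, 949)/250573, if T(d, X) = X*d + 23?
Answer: -13263/250573 ≈ -0.052931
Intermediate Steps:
T(d, X) = 23 + X*d
t(Z, j) = 23 - 14*j
t(662, 949)/250573 = (23 - 14*949)/250573 = (23 - 13286)*(1/250573) = -13263*1/250573 = -13263/250573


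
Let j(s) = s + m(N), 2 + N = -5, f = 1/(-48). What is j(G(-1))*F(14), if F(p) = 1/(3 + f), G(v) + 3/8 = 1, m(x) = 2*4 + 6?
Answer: 54/11 ≈ 4.9091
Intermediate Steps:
f = -1/48 ≈ -0.020833
N = -7 (N = -2 - 5 = -7)
m(x) = 14 (m(x) = 8 + 6 = 14)
G(v) = 5/8 (G(v) = -3/8 + 1 = 5/8)
j(s) = 14 + s (j(s) = s + 14 = 14 + s)
F(p) = 48/143 (F(p) = 1/(3 - 1/48) = 1/(143/48) = 48/143)
j(G(-1))*F(14) = (14 + 5/8)*(48/143) = (117/8)*(48/143) = 54/11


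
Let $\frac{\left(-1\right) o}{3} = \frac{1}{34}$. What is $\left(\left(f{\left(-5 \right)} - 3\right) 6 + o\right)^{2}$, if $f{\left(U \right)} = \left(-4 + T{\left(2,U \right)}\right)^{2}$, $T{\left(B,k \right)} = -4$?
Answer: $\frac{154778481}{1156} \approx 1.3389 \cdot 10^{5}$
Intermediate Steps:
$o = - \frac{3}{34} \approx -0.088235$
$f{\left(U \right)} = 64$ ($f{\left(U \right)} = \left(-4 - 4\right)^{2} = \left(-8\right)^{2} = 64$)
$\left(\left(f{\left(-5 \right)} - 3\right) 6 + o\right)^{2} = \left(\left(64 - 3\right) 6 - \frac{3}{34}\right)^{2} = \left(61 \cdot 6 - \frac{3}{34}\right)^{2} = \left(366 - \frac{3}{34}\right)^{2} = \left(\frac{12441}{34}\right)^{2} = \frac{154778481}{1156}$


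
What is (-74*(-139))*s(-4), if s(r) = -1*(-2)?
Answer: 20572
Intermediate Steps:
s(r) = 2
(-74*(-139))*s(-4) = -74*(-139)*2 = 10286*2 = 20572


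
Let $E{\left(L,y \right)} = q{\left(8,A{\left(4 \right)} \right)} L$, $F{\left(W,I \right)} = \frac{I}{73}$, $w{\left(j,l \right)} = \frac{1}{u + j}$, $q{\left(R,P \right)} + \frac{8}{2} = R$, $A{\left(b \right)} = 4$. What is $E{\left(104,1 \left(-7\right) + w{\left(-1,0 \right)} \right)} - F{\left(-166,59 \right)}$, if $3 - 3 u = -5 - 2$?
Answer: $\frac{30309}{73} \approx 415.19$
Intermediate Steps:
$u = \frac{10}{3}$ ($u = 1 - \frac{-5 - 2}{3} = 1 - - \frac{7}{3} = 1 + \frac{7}{3} = \frac{10}{3} \approx 3.3333$)
$q{\left(R,P \right)} = -4 + R$
$w{\left(j,l \right)} = \frac{1}{\frac{10}{3} + j}$
$F{\left(W,I \right)} = \frac{I}{73}$ ($F{\left(W,I \right)} = I \frac{1}{73} = \frac{I}{73}$)
$E{\left(L,y \right)} = 4 L$ ($E{\left(L,y \right)} = \left(-4 + 8\right) L = 4 L$)
$E{\left(104,1 \left(-7\right) + w{\left(-1,0 \right)} \right)} - F{\left(-166,59 \right)} = 4 \cdot 104 - \frac{1}{73} \cdot 59 = 416 - \frac{59}{73} = \frac{30309}{73}$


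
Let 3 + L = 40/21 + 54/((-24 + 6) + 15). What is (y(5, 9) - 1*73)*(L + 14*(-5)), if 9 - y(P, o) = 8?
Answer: 44904/7 ≈ 6414.9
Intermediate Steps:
y(P, o) = 1 (y(P, o) = 9 - 1*8 = 9 - 8 = 1)
L = -401/21 (L = -3 + (40/21 + 54/((-24 + 6) + 15)) = -3 + (40*(1/21) + 54/(-18 + 15)) = -3 + (40/21 + 54/(-3)) = -3 + (40/21 + 54*(-⅓)) = -3 + (40/21 - 18) = -3 - 338/21 = -401/21 ≈ -19.095)
(y(5, 9) - 1*73)*(L + 14*(-5)) = (1 - 1*73)*(-401/21 + 14*(-5)) = (1 - 73)*(-401/21 - 70) = -72*(-1871/21) = 44904/7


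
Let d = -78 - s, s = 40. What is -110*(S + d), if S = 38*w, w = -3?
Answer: 25520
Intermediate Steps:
S = -114 (S = 38*(-3) = -114)
d = -118 (d = -78 - 1*40 = -78 - 40 = -118)
-110*(S + d) = -110*(-114 - 118) = -110*(-232) = 25520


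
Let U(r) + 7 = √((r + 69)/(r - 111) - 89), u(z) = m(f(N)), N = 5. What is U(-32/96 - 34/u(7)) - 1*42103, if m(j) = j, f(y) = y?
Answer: -42110 + I*√17568937/443 ≈ -42110.0 + 9.4617*I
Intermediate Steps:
u(z) = 5
U(r) = -7 + √(-89 + (69 + r)/(-111 + r)) (U(r) = -7 + √((r + 69)/(r - 111) - 89) = -7 + √((69 + r)/(-111 + r) - 89) = -7 + √(-89 + (69 + r)/(-111 + r)))
U(-32/96 - 34/u(7)) - 1*42103 = (-7 + 2*√((2487 - 22*(-32/96 - 34/5))/(-111 + (-32/96 - 34/5)))) - 1*42103 = (-7 + 2*√((2487 - 22*(-32*1/96 - 34*⅕))/(-111 + (-32*1/96 - 34*⅕)))) - 42103 = (-7 + 2*√((2487 - 22*(-⅓ - 34/5))/(-111 + (-⅓ - 34/5)))) - 42103 = (-7 + 2*√((2487 - 22*(-107/15))/(-111 - 107/15))) - 42103 = (-7 + 2*√((2487 + 2354/15)/(-1772/15))) - 42103 = (-7 + 2*√(-15/1772*39659/15)) - 42103 = (-7 + 2*√(-39659/1772)) - 42103 = (-7 + 2*(I*√17568937/886)) - 42103 = (-7 + I*√17568937/443) - 42103 = -42110 + I*√17568937/443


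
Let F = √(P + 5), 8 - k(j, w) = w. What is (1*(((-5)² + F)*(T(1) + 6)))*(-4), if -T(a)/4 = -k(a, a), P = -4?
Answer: -3536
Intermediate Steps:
k(j, w) = 8 - w
T(a) = 32 - 4*a (T(a) = -(-4)*(8 - a) = -4*(-8 + a) = 32 - 4*a)
F = 1 (F = √(-4 + 5) = √1 = 1)
(1*(((-5)² + F)*(T(1) + 6)))*(-4) = (1*(((-5)² + 1)*((32 - 4*1) + 6)))*(-4) = (1*((25 + 1)*((32 - 4) + 6)))*(-4) = (1*(26*(28 + 6)))*(-4) = (1*(26*34))*(-4) = (1*884)*(-4) = 884*(-4) = -3536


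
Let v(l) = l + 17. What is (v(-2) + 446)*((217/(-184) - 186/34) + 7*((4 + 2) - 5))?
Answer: 504795/3128 ≈ 161.38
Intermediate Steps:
v(l) = 17 + l
(v(-2) + 446)*((217/(-184) - 186/34) + 7*((4 + 2) - 5)) = ((17 - 2) + 446)*((217/(-184) - 186/34) + 7*((4 + 2) - 5)) = (15 + 446)*((217*(-1/184) - 186*1/34) + 7*(6 - 5)) = 461*((-217/184 - 93/17) + 7*1) = 461*(-20801/3128 + 7) = 461*(1095/3128) = 504795/3128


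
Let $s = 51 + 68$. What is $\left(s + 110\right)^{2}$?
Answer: $52441$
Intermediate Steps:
$s = 119$
$\left(s + 110\right)^{2} = \left(119 + 110\right)^{2} = 229^{2} = 52441$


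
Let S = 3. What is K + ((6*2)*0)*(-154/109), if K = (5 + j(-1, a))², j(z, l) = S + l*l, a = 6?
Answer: 1936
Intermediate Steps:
j(z, l) = 3 + l² (j(z, l) = 3 + l*l = 3 + l²)
K = 1936 (K = (5 + (3 + 6²))² = (5 + (3 + 36))² = (5 + 39)² = 44² = 1936)
K + ((6*2)*0)*(-154/109) = 1936 + ((6*2)*0)*(-154/109) = 1936 + (12*0)*(-154*1/109) = 1936 + 0*(-154/109) = 1936 + 0 = 1936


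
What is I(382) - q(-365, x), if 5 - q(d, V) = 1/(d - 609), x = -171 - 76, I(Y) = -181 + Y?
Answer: 190903/974 ≈ 196.00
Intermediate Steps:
x = -247
q(d, V) = 5 - 1/(-609 + d) (q(d, V) = 5 - 1/(d - 609) = 5 - 1/(-609 + d))
I(382) - q(-365, x) = (-181 + 382) - (-3046 + 5*(-365))/(-609 - 365) = 201 - (-3046 - 1825)/(-974) = 201 - (-1)*(-4871)/974 = 201 - 1*4871/974 = 201 - 4871/974 = 190903/974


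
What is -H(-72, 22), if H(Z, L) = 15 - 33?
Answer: 18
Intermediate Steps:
H(Z, L) = -18
-H(-72, 22) = -1*(-18) = 18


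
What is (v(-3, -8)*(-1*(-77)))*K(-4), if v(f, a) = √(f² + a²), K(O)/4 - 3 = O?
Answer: -308*√73 ≈ -2631.6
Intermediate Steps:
K(O) = 12 + 4*O
v(f, a) = √(a² + f²)
(v(-3, -8)*(-1*(-77)))*K(-4) = (√((-8)² + (-3)²)*(-1*(-77)))*(12 + 4*(-4)) = (√(64 + 9)*77)*(12 - 16) = (√73*77)*(-4) = (77*√73)*(-4) = -308*√73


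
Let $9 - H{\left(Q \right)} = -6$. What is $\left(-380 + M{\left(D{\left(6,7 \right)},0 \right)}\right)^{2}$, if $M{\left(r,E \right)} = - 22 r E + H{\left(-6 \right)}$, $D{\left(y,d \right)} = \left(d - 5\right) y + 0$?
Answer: $133225$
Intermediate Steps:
$H{\left(Q \right)} = 15$ ($H{\left(Q \right)} = 9 - -6 = 9 + 6 = 15$)
$D{\left(y,d \right)} = y \left(-5 + d\right)$ ($D{\left(y,d \right)} = \left(d - 5\right) y + 0 = \left(-5 + d\right) y + 0 = y \left(-5 + d\right) + 0 = y \left(-5 + d\right)$)
$M{\left(r,E \right)} = 15 - 22 E r$ ($M{\left(r,E \right)} = - 22 r E + 15 = - 22 E r + 15 = 15 - 22 E r$)
$\left(-380 + M{\left(D{\left(6,7 \right)},0 \right)}\right)^{2} = \left(-380 + \left(15 - 0 \cdot 6 \left(-5 + 7\right)\right)\right)^{2} = \left(-380 + \left(15 - 0 \cdot 6 \cdot 2\right)\right)^{2} = \left(-380 + \left(15 - 0 \cdot 12\right)\right)^{2} = \left(-380 + \left(15 + 0\right)\right)^{2} = \left(-380 + 15\right)^{2} = \left(-365\right)^{2} = 133225$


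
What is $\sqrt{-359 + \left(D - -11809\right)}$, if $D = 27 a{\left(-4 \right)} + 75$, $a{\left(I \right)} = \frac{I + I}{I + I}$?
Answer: $76 \sqrt{2} \approx 107.48$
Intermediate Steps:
$a{\left(I \right)} = 1$ ($a{\left(I \right)} = \frac{2 I}{2 I} = 2 I \frac{1}{2 I} = 1$)
$D = 102$ ($D = 27 \cdot 1 + 75 = 27 + 75 = 102$)
$\sqrt{-359 + \left(D - -11809\right)} = \sqrt{-359 + \left(102 - -11809\right)} = \sqrt{-359 + \left(102 + 11809\right)} = \sqrt{-359 + 11911} = \sqrt{11552} = 76 \sqrt{2}$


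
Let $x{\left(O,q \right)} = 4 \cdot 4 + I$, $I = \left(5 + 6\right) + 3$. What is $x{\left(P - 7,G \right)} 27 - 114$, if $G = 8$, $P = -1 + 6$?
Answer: $696$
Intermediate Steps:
$P = 5$
$I = 14$ ($I = 11 + 3 = 14$)
$x{\left(O,q \right)} = 30$ ($x{\left(O,q \right)} = 4 \cdot 4 + 14 = 16 + 14 = 30$)
$x{\left(P - 7,G \right)} 27 - 114 = 30 \cdot 27 - 114 = 810 - 114 = 696$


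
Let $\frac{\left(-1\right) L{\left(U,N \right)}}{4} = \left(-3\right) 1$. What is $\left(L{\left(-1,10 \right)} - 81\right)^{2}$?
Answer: $4761$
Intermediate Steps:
$L{\left(U,N \right)} = 12$ ($L{\left(U,N \right)} = - 4 \left(\left(-3\right) 1\right) = \left(-4\right) \left(-3\right) = 12$)
$\left(L{\left(-1,10 \right)} - 81\right)^{2} = \left(12 - 81\right)^{2} = \left(-69\right)^{2} = 4761$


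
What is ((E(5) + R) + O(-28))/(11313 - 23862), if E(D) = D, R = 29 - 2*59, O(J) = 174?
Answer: -30/4183 ≈ -0.0071719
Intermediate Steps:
R = -89 (R = 29 - 118 = -89)
((E(5) + R) + O(-28))/(11313 - 23862) = ((5 - 89) + 174)/(11313 - 23862) = (-84 + 174)/(-12549) = 90*(-1/12549) = -30/4183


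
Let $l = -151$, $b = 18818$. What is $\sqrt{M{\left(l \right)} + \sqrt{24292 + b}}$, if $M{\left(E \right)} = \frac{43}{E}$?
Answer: $\frac{\sqrt{-6493 + 68403 \sqrt{4790}}}{151} \approx 14.399$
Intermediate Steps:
$\sqrt{M{\left(l \right)} + \sqrt{24292 + b}} = \sqrt{\frac{43}{-151} + \sqrt{24292 + 18818}} = \sqrt{43 \left(- \frac{1}{151}\right) + \sqrt{43110}} = \sqrt{- \frac{43}{151} + 3 \sqrt{4790}}$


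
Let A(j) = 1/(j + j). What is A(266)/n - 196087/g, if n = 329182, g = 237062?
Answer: -350405113537/423626949256 ≈ -0.82716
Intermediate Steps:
A(j) = 1/(2*j)
A(266)/n - 196087/g = ((1/2)/266)/329182 - 196087/237062 = ((1/2)*(1/266))*(1/329182) - 196087*1/237062 = (1/532)*(1/329182) - 196087/237062 = 1/175124824 - 196087/237062 = -350405113537/423626949256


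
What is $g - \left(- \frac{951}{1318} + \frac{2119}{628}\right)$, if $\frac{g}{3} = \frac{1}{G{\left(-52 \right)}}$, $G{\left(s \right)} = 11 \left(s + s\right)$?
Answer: $- \frac{314283191}{118361672} \approx -2.6553$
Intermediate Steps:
$G{\left(s \right)} = 22 s$ ($G{\left(s \right)} = 11 \cdot 2 s = 22 s$)
$g = - \frac{3}{1144}$ ($g = \frac{3}{22 \left(-52\right)} = \frac{3}{-1144} = 3 \left(- \frac{1}{1144}\right) = - \frac{3}{1144} \approx -0.0026224$)
$g - \left(- \frac{951}{1318} + \frac{2119}{628}\right) = - \frac{3}{1144} - \left(- \frac{951}{1318} + \frac{2119}{628}\right) = - \frac{3}{1144} - \frac{1097807}{413852} = - \frac{314283191}{118361672}$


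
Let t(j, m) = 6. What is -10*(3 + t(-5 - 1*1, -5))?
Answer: -90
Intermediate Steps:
-10*(3 + t(-5 - 1*1, -5)) = -10*(3 + 6) = -10*9 = -90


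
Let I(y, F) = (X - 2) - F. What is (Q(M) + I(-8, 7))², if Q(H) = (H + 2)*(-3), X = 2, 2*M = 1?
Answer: 841/4 ≈ 210.25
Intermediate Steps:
M = ½ (M = (½)*1 = ½ ≈ 0.50000)
Q(H) = -6 - 3*H (Q(H) = (2 + H)*(-3) = -6 - 3*H)
I(y, F) = -F (I(y, F) = (2 - 2) - F = 0 - F = -F)
(Q(M) + I(-8, 7))² = ((-6 - 3*½) - 1*7)² = ((-6 - 3/2) - 7)² = (-15/2 - 7)² = (-29/2)² = 841/4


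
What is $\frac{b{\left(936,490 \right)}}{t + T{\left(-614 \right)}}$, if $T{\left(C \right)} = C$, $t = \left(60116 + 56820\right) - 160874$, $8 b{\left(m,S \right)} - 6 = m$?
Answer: $- \frac{471}{178208} \approx -0.002643$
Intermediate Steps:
$b{\left(m,S \right)} = \frac{3}{4} + \frac{m}{8}$
$t = -43938$ ($t = 116936 - 160874 = -43938$)
$\frac{b{\left(936,490 \right)}}{t + T{\left(-614 \right)}} = \frac{\frac{3}{4} + \frac{1}{8} \cdot 936}{-43938 - 614} = \frac{\frac{3}{4} + 117}{-44552} = \frac{471}{4} \left(- \frac{1}{44552}\right) = - \frac{471}{178208}$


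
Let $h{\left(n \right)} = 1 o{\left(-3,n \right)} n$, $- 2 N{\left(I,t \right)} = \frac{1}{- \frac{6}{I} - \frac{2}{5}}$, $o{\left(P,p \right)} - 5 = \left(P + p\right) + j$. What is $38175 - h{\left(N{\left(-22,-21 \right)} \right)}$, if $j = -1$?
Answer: $\frac{7478505}{196} \approx 38156.0$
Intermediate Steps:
$o{\left(P,p \right)} = 4 + P + p$ ($o{\left(P,p \right)} = 5 - \left(1 - P - p\right) = 5 + \left(-1 + P + p\right) = 4 + P + p$)
$N{\left(I,t \right)} = - \frac{1}{2 \left(- \frac{2}{5} - \frac{6}{I}\right)}$ ($N{\left(I,t \right)} = - \frac{1}{2 \left(- \frac{6}{I} - \frac{2}{5}\right)} = - \frac{1}{2 \left(- \frac{2}{5} - \frac{6}{I}\right)}$)
$h{\left(n \right)} = n \left(1 + n\right)$ ($h{\left(n \right)} = 1 \left(4 - 3 + n\right) n = 1 \left(1 + n\right) n = \left(1 + n\right) n = n \left(1 + n\right)$)
$38175 - h{\left(N{\left(-22,-21 \right)} \right)} = 38175 - \frac{5}{4} \left(-22\right) \frac{1}{15 - 22} \left(1 + \frac{5}{4} \left(-22\right) \frac{1}{15 - 22}\right) = 38175 - \frac{5}{4} \left(-22\right) \frac{1}{-7} \left(1 + \frac{5}{4} \left(-22\right) \frac{1}{-7}\right) = 38175 - \frac{5}{4} \left(-22\right) \left(- \frac{1}{7}\right) \left(1 + \frac{5}{4} \left(-22\right) \left(- \frac{1}{7}\right)\right) = 38175 - \frac{55 \left(1 + \frac{55}{14}\right)}{14} = 38175 - \frac{55}{14} \cdot \frac{69}{14} = 38175 - \frac{3795}{196} = \frac{7478505}{196}$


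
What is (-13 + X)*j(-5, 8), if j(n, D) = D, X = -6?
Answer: -152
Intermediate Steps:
(-13 + X)*j(-5, 8) = (-13 - 6)*8 = -19*8 = -152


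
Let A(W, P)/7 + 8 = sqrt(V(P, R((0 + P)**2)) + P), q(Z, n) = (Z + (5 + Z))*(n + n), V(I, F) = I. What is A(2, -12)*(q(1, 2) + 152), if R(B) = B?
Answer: -10080 + 2520*I*sqrt(6) ≈ -10080.0 + 6172.7*I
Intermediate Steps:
q(Z, n) = 2*n*(5 + 2*Z) (q(Z, n) = (5 + 2*Z)*(2*n) = 2*n*(5 + 2*Z))
A(W, P) = -56 + 7*sqrt(2)*sqrt(P) (A(W, P) = -56 + 7*sqrt(P + P) = -56 + 7*sqrt(2*P) = -56 + 7*(sqrt(2)*sqrt(P)) = -56 + 7*sqrt(2)*sqrt(P))
A(2, -12)*(q(1, 2) + 152) = (-56 + 7*sqrt(2)*sqrt(-12))*(2*2*(5 + 2*1) + 152) = (-56 + 7*sqrt(2)*(2*I*sqrt(3)))*(2*2*(5 + 2) + 152) = (-56 + 14*I*sqrt(6))*(2*2*7 + 152) = (-56 + 14*I*sqrt(6))*(28 + 152) = (-56 + 14*I*sqrt(6))*180 = -10080 + 2520*I*sqrt(6)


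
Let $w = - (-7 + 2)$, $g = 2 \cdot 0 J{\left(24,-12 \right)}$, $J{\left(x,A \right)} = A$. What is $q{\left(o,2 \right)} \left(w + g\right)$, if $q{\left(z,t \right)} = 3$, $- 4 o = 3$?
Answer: $15$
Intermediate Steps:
$o = - \frac{3}{4}$ ($o = \left(- \frac{1}{4}\right) 3 = - \frac{3}{4} \approx -0.75$)
$g = 0$ ($g = 2 \cdot 0 \left(-12\right) = 0 \left(-12\right) = 0$)
$w = 5$ ($w = \left(-1\right) \left(-5\right) = 5$)
$q{\left(o,2 \right)} \left(w + g\right) = 3 \left(5 + 0\right) = 3 \cdot 5 = 15$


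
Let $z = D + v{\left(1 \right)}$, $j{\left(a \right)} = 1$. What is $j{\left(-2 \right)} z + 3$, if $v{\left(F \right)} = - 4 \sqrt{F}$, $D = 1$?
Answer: $0$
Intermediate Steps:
$z = -3$ ($z = 1 - 4 \sqrt{1} = 1 - 4 = -3$)
$j{\left(-2 \right)} z + 3 = 1 \left(-3\right) + 3 = -3 + 3 = 0$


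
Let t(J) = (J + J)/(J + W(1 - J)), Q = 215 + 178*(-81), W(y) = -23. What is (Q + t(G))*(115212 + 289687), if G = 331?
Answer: -80498743179/14 ≈ -5.7499e+9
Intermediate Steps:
Q = -14203 (Q = 215 - 14418 = -14203)
t(J) = 2*J/(-23 + J) (t(J) = (J + J)/(J - 23) = (2*J)/(-23 + J) = 2*J/(-23 + J))
(Q + t(G))*(115212 + 289687) = (-14203 + 2*331/(-23 + 331))*(115212 + 289687) = (-14203 + 2*331/308)*404899 = (-14203 + 2*331*(1/308))*404899 = (-14203 + 331/154)*404899 = -2186931/154*404899 = -80498743179/14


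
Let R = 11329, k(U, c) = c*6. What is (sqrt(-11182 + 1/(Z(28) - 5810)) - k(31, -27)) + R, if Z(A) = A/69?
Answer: 11491 + I*sqrt(1796839443577486)/400862 ≈ 11491.0 + 105.74*I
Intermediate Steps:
k(U, c) = 6*c
Z(A) = A/69 (Z(A) = A*(1/69) = A/69)
(sqrt(-11182 + 1/(Z(28) - 5810)) - k(31, -27)) + R = (sqrt(-11182 + 1/((1/69)*28 - 5810)) - 6*(-27)) + 11329 = (sqrt(-11182 + 1/(28/69 - 5810)) - 1*(-162)) + 11329 = (sqrt(-11182 + 1/(-400862/69)) + 162) + 11329 = (sqrt(-11182 - 69/400862) + 162) + 11329 = (sqrt(-4482438953/400862) + 162) + 11329 = (I*sqrt(1796839443577486)/400862 + 162) + 11329 = (162 + I*sqrt(1796839443577486)/400862) + 11329 = 11491 + I*sqrt(1796839443577486)/400862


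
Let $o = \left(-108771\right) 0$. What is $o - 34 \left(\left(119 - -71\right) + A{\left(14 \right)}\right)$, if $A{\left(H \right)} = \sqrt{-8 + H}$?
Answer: $-6460 - 34 \sqrt{6} \approx -6543.3$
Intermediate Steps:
$o = 0$
$o - 34 \left(\left(119 - -71\right) + A{\left(14 \right)}\right) = 0 - 34 \left(\left(119 - -71\right) + \sqrt{-8 + 14}\right) = 0 - 34 \left(\left(119 + 71\right) + \sqrt{6}\right) = 0 - 34 \left(190 + \sqrt{6}\right) = 0 - \left(6460 + 34 \sqrt{6}\right) = -6460 - 34 \sqrt{6}$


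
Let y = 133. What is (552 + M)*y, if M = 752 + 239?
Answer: 205219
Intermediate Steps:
M = 991
(552 + M)*y = (552 + 991)*133 = 1543*133 = 205219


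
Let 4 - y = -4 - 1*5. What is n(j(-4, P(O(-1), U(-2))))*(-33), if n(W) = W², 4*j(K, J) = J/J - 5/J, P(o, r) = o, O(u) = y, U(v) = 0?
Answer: -132/169 ≈ -0.78106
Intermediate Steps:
y = 13 (y = 4 - (-4 - 1*5) = 4 - (-4 - 5) = 4 - 1*(-9) = 4 + 9 = 13)
O(u) = 13
j(K, J) = ¼ - 5/(4*J) (j(K, J) = (J/J - 5/J)/4 = (1 - 5/J)/4 = ¼ - 5/(4*J))
n(j(-4, P(O(-1), U(-2))))*(-33) = ((¼)*(-5 + 13)/13)²*(-33) = ((¼)*(1/13)*8)²*(-33) = (2/13)²*(-33) = (4/169)*(-33) = -132/169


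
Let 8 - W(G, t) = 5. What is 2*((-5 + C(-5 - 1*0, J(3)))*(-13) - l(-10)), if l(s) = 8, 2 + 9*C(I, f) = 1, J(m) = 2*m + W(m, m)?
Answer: 1052/9 ≈ 116.89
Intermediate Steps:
W(G, t) = 3 (W(G, t) = 8 - 1*5 = 8 - 5 = 3)
J(m) = 3 + 2*m (J(m) = 2*m + 3 = 3 + 2*m)
C(I, f) = -⅑ (C(I, f) = -2/9 + (⅑)*1 = -2/9 + ⅑ = -⅑)
2*((-5 + C(-5 - 1*0, J(3)))*(-13) - l(-10)) = 2*((-5 - ⅑)*(-13) - 1*8) = 2*(-46/9*(-13) - 8) = 2*(598/9 - 8) = 2*(526/9) = 1052/9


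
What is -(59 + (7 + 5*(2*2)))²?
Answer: -7396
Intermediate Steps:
-(59 + (7 + 5*(2*2)))² = -(59 + (7 + 5*4))² = -(59 + (7 + 20))² = -(59 + 27)² = -1*86² = -1*7396 = -7396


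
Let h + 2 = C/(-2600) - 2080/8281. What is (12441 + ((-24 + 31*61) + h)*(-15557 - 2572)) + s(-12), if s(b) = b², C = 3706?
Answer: -2150996477187/63700 ≈ -3.3768e+7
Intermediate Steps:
h = -234197/63700 (h = -2 + (3706/(-2600) - 2080/8281) = -2 + (3706*(-1/2600) - 2080*1/8281) = -2 + (-1853/1300 - 160/637) = -2 - 106797/63700 = -234197/63700 ≈ -3.6766)
(12441 + ((-24 + 31*61) + h)*(-15557 - 2572)) + s(-12) = (12441 + ((-24 + 31*61) - 234197/63700)*(-15557 - 2572)) + (-12)² = (12441 + ((-24 + 1891) - 234197/63700)*(-18129)) + 144 = (12441 + (1867 - 234197/63700)*(-18129)) + 144 = (12441 + (118693703/63700)*(-18129)) + 144 = (12441 - 2151798141687/63700) + 144 = -2151005649987/63700 + 144 = -2150996477187/63700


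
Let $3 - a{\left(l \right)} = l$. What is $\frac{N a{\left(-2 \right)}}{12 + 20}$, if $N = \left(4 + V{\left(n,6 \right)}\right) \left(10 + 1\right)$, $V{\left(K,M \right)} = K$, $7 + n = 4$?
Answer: $\frac{55}{32} \approx 1.7188$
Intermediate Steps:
$n = -3$ ($n = -7 + 4 = -3$)
$a{\left(l \right)} = 3 - l$
$N = 11$ ($N = \left(4 - 3\right) \left(10 + 1\right) = 1 \cdot 11 = 11$)
$\frac{N a{\left(-2 \right)}}{12 + 20} = \frac{11 \left(3 - -2\right)}{12 + 20} = \frac{11 \left(3 + 2\right)}{32} = 11 \cdot 5 \cdot \frac{1}{32} = 55 \cdot \frac{1}{32} = \frac{55}{32}$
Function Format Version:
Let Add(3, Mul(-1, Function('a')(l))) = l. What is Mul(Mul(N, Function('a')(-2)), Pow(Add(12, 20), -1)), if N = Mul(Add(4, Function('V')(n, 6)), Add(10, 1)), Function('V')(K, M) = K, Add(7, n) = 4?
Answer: Rational(55, 32) ≈ 1.7188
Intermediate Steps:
n = -3 (n = Add(-7, 4) = -3)
Function('a')(l) = Add(3, Mul(-1, l))
N = 11 (N = Mul(Add(4, -3), Add(10, 1)) = Mul(1, 11) = 11)
Mul(Mul(N, Function('a')(-2)), Pow(Add(12, 20), -1)) = Mul(Mul(11, Add(3, Mul(-1, -2))), Pow(Add(12, 20), -1)) = Mul(Mul(11, Add(3, 2)), Pow(32, -1)) = Mul(Mul(11, 5), Rational(1, 32)) = Mul(55, Rational(1, 32)) = Rational(55, 32)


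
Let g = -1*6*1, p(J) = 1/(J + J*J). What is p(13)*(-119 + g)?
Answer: -125/182 ≈ -0.68681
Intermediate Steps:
p(J) = 1/(J + J²)
g = -6 (g = -6*1 = -6)
p(13)*(-119 + g) = (1/(13*(1 + 13)))*(-119 - 6) = ((1/13)/14)*(-125) = ((1/13)*(1/14))*(-125) = (1/182)*(-125) = -125/182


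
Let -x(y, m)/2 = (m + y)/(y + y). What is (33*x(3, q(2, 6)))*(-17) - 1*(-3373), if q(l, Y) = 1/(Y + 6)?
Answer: 47395/12 ≈ 3949.6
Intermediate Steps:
q(l, Y) = 1/(6 + Y)
x(y, m) = -(m + y)/y (x(y, m) = -2*(m + y)/(y + y) = -2*(m + y)/(2*y) = -2*(m + y)*1/(2*y) = -(m + y)/y)
(33*x(3, q(2, 6)))*(-17) - 1*(-3373) = (33*((-1/(6 + 6) - 1*3)/3))*(-17) - 1*(-3373) = (33*((-1/12 - 3)/3))*(-17) + 3373 = (33*((1/3)*(-37/12)))*(-17) + 3373 = (33*(-37/36))*(-17) + 3373 = -407/12*(-17) + 3373 = 6919/12 + 3373 = 47395/12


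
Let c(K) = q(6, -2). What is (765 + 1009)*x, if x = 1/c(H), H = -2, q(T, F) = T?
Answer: 887/3 ≈ 295.67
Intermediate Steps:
c(K) = 6
x = ⅙ (x = 1/6 = ⅙ ≈ 0.16667)
(765 + 1009)*x = (765 + 1009)*(⅙) = 1774*(⅙) = 887/3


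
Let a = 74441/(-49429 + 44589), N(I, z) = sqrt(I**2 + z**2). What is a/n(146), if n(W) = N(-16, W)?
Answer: -74441*sqrt(5393)/52204240 ≈ -0.10472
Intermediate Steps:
n(W) = sqrt(256 + W**2) (n(W) = sqrt((-16)**2 + W**2) = sqrt(256 + W**2))
a = -74441/4840 (a = 74441/(-4840) = 74441*(-1/4840) = -74441/4840 ≈ -15.380)
a/n(146) = -74441/(4840*sqrt(256 + 146**2)) = -74441/(4840*sqrt(256 + 21316)) = -74441*sqrt(5393)/10786/4840 = -74441*sqrt(5393)/52204240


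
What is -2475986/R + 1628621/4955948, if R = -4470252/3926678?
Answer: 12045928724725174019/5538584114724 ≈ 2.1749e+6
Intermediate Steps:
R = -2235126/1963339 (R = -4470252*1/3926678 = -2235126/1963339 ≈ -1.1384)
-2475986/R + 1628621/4955948 = -2475986/(-2235126/1963339) + 1628621/4955948 = -2475986*(-1963339/2235126) + 1628621*(1/4955948) = 2430599938627/1117563 + 1628621/4955948 = 12045928724725174019/5538584114724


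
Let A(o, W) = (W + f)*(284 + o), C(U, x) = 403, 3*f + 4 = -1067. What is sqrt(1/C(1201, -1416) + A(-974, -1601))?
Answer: sqrt(219417807583)/403 ≈ 1162.3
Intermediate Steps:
f = -357 (f = -4/3 + (1/3)*(-1067) = -4/3 - 1067/3 = -357)
A(o, W) = (-357 + W)*(284 + o) (A(o, W) = (W - 357)*(284 + o) = (-357 + W)*(284 + o))
sqrt(1/C(1201, -1416) + A(-974, -1601)) = sqrt(1/403 + (-101388 - 357*(-974) + 284*(-1601) - 1601*(-974))) = sqrt(1/403 + (-101388 + 347718 - 454684 + 1559374)) = sqrt(1/403 + 1351020) = sqrt(544461061/403) = sqrt(219417807583)/403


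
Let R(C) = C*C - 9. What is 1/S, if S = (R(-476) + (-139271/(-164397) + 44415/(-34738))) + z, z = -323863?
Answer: -5710822986/555642696942613 ≈ -1.0278e-5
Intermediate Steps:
R(C) = -9 + C² (R(C) = C² - 9 = -9 + C²)
S = -555642696942613/5710822986 (S = ((-9 + (-476)²) + (-139271/(-164397) + 44415/(-34738))) - 323863 = ((-9 + 226576) + (-139271*(-1/164397) + 44415*(-1/34738))) - 323863 = (226567 + (139271/164397 - 44415/34738)) - 323863 = (226567 - 2463696757/5710822986) - 323863 = 1293881567772305/5710822986 - 323863 = -555642696942613/5710822986 ≈ -97296.)
1/S = 1/(-555642696942613/5710822986) = -5710822986/555642696942613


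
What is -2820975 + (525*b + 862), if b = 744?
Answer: -2429513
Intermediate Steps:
-2820975 + (525*b + 862) = -2820975 + (525*744 + 862) = -2820975 + (390600 + 862) = -2820975 + 391462 = -2429513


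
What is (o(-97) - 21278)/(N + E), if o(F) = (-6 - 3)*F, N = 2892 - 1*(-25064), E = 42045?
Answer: -20405/70001 ≈ -0.29150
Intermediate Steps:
N = 27956 (N = 2892 + 25064 = 27956)
o(F) = -9*F
(o(-97) - 21278)/(N + E) = (-9*(-97) - 21278)/(27956 + 42045) = (873 - 21278)/70001 = -20405*1/70001 = -20405/70001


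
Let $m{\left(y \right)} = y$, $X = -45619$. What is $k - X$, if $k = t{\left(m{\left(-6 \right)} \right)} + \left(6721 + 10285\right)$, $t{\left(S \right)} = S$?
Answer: $62619$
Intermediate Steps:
$k = 17000$ ($k = -6 + \left(6721 + 10285\right) = -6 + 17006 = 17000$)
$k - X = 17000 - -45619 = 17000 + 45619 = 62619$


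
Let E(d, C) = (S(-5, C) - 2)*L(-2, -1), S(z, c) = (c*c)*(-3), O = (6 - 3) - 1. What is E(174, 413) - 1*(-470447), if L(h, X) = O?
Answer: -552971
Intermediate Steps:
O = 2 (O = 3 - 1 = 2)
S(z, c) = -3*c² (S(z, c) = c²*(-3) = -3*c²)
L(h, X) = 2
E(d, C) = -4 - 6*C² (E(d, C) = (-3*C² - 2)*2 = (-2 - 3*C²)*2 = -4 - 6*C²)
E(174, 413) - 1*(-470447) = (-4 - 6*413²) - 1*(-470447) = (-4 - 6*170569) + 470447 = (-4 - 1023414) + 470447 = -1023418 + 470447 = -552971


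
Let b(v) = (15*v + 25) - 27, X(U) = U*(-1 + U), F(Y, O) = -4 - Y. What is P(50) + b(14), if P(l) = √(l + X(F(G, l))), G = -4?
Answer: 208 + 5*√2 ≈ 215.07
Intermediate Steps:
b(v) = -2 + 15*v (b(v) = (25 + 15*v) - 27 = -2 + 15*v)
P(l) = √l (P(l) = √(l + (-4 - 1*(-4))*(-1 + (-4 - 1*(-4)))) = √(l + (-4 + 4)*(-1 + (-4 + 4))) = √(l + 0*(-1 + 0)) = √(l + 0*(-1)) = √(l + 0) = √l)
P(50) + b(14) = √50 + (-2 + 15*14) = 5*√2 + (-2 + 210) = 5*√2 + 208 = 208 + 5*√2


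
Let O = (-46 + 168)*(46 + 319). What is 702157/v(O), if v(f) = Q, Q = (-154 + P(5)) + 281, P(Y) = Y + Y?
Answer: 702157/137 ≈ 5125.2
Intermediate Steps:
O = 44530 (O = 122*365 = 44530)
P(Y) = 2*Y
Q = 137 (Q = (-154 + 2*5) + 281 = (-154 + 10) + 281 = -144 + 281 = 137)
v(f) = 137
702157/v(O) = 702157/137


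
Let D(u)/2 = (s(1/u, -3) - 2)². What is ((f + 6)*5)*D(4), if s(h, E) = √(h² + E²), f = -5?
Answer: 1045/8 - 10*√145 ≈ 10.209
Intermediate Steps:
s(h, E) = √(E² + h²)
D(u) = 2*(-2 + √(9 + u⁻²))² (D(u) = 2*(√((-3)² + (1/u)²) - 2)² = 2*(√(9 + u⁻²) - 2)² = 2*(-2 + √(9 + u⁻²))²)
((f + 6)*5)*D(4) = ((-5 + 6)*5)*(2*(-2 + √(9 + 4⁻²))²) = (1*5)*(2*(-2 + √(9 + 1/16))²) = 5*(2*(-2 + √(145/16))²) = 5*(2*(-2 + √145/4)²) = 10*(-2 + √145/4)²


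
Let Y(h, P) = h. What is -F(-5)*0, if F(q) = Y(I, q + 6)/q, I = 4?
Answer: 0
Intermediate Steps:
F(q) = 4/q
-F(-5)*0 = -4/(-5)*0 = -4*(-1)/5*0 = -1*(-4/5)*0 = (4/5)*0 = 0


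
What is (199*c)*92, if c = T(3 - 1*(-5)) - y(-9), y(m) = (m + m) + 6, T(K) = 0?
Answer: 219696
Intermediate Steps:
y(m) = 6 + 2*m (y(m) = 2*m + 6 = 6 + 2*m)
c = 12 (c = 0 - (6 + 2*(-9)) = 0 - (6 - 18) = 0 - 1*(-12) = 0 + 12 = 12)
(199*c)*92 = (199*12)*92 = 2388*92 = 219696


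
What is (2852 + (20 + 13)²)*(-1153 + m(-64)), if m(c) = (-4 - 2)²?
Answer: -4402097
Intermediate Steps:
m(c) = 36 (m(c) = (-6)² = 36)
(2852 + (20 + 13)²)*(-1153 + m(-64)) = (2852 + (20 + 13)²)*(-1153 + 36) = (2852 + 33²)*(-1117) = (2852 + 1089)*(-1117) = 3941*(-1117) = -4402097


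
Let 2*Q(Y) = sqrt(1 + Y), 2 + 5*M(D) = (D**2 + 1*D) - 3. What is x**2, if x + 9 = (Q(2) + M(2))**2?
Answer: 675241/10000 - 821*sqrt(3)/250 ≈ 61.836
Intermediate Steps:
M(D) = -1 + D/5 + D**2/5 (M(D) = -2/5 + ((D**2 + 1*D) - 3)/5 = -2/5 + ((D**2 + D) - 3)/5 = -2/5 + ((D + D**2) - 3)/5 = -2/5 + (-3 + D + D**2)/5 = -2/5 + (-3/5 + D/5 + D**2/5) = -1 + D/5 + D**2/5)
Q(Y) = sqrt(1 + Y)/2
x = -9 + (1/5 + sqrt(3)/2)**2 (x = -9 + (sqrt(1 + 2)/2 + (-1 + (1/5)*2 + (1/5)*2**2))**2 = -9 + (sqrt(3)/2 + (-1 + 2/5 + (1/5)*4))**2 = -9 + (sqrt(3)/2 + (-1 + 2/5 + 4/5))**2 = -9 + (sqrt(3)/2 + 1/5)**2 = -9 + (1/5 + sqrt(3)/2)**2 ≈ -7.8636)
x**2 = (-821/100 + sqrt(3)/5)**2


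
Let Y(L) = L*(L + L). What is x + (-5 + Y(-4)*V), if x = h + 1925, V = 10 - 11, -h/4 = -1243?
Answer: 6860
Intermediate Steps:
h = 4972 (h = -4*(-1243) = 4972)
Y(L) = 2*L**2 (Y(L) = L*(2*L) = 2*L**2)
V = -1
x = 6897 (x = 4972 + 1925 = 6897)
x + (-5 + Y(-4)*V) = 6897 + (-5 + (2*(-4)**2)*(-1)) = 6897 + (-5 + (2*16)*(-1)) = 6897 + (-5 + 32*(-1)) = 6897 + (-5 - 32) = 6897 - 37 = 6860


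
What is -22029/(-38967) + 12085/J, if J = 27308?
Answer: 357494709/354703612 ≈ 1.0079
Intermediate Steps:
-22029/(-38967) + 12085/J = -22029/(-38967) + 12085/27308 = -22029*(-1/38967) + 12085*(1/27308) = 7343/12989 + 12085/27308 = 357494709/354703612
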